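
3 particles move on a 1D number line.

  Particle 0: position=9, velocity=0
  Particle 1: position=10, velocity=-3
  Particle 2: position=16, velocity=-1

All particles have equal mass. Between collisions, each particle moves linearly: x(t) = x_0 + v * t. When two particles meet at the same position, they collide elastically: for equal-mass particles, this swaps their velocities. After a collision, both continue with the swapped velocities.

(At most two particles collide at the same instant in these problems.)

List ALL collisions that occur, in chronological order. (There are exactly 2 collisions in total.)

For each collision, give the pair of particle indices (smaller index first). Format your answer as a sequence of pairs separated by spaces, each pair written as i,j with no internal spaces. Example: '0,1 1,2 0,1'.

Collision at t=1/3: particles 0 and 1 swap velocities; positions: p0=9 p1=9 p2=47/3; velocities now: v0=-3 v1=0 v2=-1
Collision at t=7: particles 1 and 2 swap velocities; positions: p0=-11 p1=9 p2=9; velocities now: v0=-3 v1=-1 v2=0

Answer: 0,1 1,2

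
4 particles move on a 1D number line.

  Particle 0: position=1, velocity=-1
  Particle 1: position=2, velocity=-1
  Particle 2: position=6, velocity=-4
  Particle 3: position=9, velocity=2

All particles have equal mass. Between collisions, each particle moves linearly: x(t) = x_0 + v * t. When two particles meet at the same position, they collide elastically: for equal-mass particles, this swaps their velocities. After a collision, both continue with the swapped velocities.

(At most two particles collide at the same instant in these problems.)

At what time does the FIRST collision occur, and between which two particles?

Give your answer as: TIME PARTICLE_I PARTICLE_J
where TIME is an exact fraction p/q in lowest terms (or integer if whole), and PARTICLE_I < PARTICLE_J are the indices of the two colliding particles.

Pair (0,1): pos 1,2 vel -1,-1 -> not approaching (rel speed 0 <= 0)
Pair (1,2): pos 2,6 vel -1,-4 -> gap=4, closing at 3/unit, collide at t=4/3
Pair (2,3): pos 6,9 vel -4,2 -> not approaching (rel speed -6 <= 0)
Earliest collision: t=4/3 between 1 and 2

Answer: 4/3 1 2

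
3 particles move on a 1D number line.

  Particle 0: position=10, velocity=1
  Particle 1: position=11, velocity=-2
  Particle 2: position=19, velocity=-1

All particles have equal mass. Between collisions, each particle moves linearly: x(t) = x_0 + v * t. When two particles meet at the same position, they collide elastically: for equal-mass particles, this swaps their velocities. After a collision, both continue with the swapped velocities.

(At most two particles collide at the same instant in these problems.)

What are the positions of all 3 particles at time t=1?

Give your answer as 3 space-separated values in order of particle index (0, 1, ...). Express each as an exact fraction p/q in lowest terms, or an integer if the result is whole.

Collision at t=1/3: particles 0 and 1 swap velocities; positions: p0=31/3 p1=31/3 p2=56/3; velocities now: v0=-2 v1=1 v2=-1
Advance to t=1 (no further collisions before then); velocities: v0=-2 v1=1 v2=-1; positions = 9 11 18

Answer: 9 11 18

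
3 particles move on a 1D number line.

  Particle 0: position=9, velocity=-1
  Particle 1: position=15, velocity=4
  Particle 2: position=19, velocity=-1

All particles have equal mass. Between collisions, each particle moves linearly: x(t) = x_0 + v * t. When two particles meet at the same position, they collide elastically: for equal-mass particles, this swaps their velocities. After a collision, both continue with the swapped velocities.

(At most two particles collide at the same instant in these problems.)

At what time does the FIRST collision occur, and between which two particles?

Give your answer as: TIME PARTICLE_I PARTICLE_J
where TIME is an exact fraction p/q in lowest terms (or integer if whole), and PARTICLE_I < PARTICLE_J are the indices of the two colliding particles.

Answer: 4/5 1 2

Derivation:
Pair (0,1): pos 9,15 vel -1,4 -> not approaching (rel speed -5 <= 0)
Pair (1,2): pos 15,19 vel 4,-1 -> gap=4, closing at 5/unit, collide at t=4/5
Earliest collision: t=4/5 between 1 and 2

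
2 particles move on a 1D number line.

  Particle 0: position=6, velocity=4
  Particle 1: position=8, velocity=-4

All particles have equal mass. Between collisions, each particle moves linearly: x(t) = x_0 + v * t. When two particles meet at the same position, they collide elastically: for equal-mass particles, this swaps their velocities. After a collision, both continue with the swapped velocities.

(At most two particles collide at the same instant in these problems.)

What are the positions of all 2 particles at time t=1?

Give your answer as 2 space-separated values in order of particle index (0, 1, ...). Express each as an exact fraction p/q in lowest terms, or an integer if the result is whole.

Answer: 4 10

Derivation:
Collision at t=1/4: particles 0 and 1 swap velocities; positions: p0=7 p1=7; velocities now: v0=-4 v1=4
Advance to t=1 (no further collisions before then); velocities: v0=-4 v1=4; positions = 4 10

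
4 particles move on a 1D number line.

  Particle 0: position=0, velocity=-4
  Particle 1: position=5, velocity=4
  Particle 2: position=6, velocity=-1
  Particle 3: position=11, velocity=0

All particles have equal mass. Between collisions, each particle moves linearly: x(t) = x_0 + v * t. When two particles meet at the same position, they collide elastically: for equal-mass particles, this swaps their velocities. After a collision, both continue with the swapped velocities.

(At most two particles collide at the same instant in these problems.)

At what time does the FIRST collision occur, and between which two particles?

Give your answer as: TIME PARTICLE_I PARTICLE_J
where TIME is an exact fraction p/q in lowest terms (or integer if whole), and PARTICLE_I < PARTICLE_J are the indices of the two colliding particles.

Answer: 1/5 1 2

Derivation:
Pair (0,1): pos 0,5 vel -4,4 -> not approaching (rel speed -8 <= 0)
Pair (1,2): pos 5,6 vel 4,-1 -> gap=1, closing at 5/unit, collide at t=1/5
Pair (2,3): pos 6,11 vel -1,0 -> not approaching (rel speed -1 <= 0)
Earliest collision: t=1/5 between 1 and 2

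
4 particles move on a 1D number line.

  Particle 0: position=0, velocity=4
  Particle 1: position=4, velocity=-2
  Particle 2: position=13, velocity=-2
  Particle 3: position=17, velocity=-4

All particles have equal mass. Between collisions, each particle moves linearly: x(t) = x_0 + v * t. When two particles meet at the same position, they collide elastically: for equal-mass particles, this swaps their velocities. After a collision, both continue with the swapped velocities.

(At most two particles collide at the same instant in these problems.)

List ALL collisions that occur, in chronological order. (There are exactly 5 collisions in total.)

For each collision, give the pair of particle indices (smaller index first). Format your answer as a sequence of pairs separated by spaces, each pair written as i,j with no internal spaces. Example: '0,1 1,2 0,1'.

Collision at t=2/3: particles 0 and 1 swap velocities; positions: p0=8/3 p1=8/3 p2=35/3 p3=43/3; velocities now: v0=-2 v1=4 v2=-2 v3=-4
Collision at t=2: particles 2 and 3 swap velocities; positions: p0=0 p1=8 p2=9 p3=9; velocities now: v0=-2 v1=4 v2=-4 v3=-2
Collision at t=17/8: particles 1 and 2 swap velocities; positions: p0=-1/4 p1=17/2 p2=17/2 p3=35/4; velocities now: v0=-2 v1=-4 v2=4 v3=-2
Collision at t=13/6: particles 2 and 3 swap velocities; positions: p0=-1/3 p1=25/3 p2=26/3 p3=26/3; velocities now: v0=-2 v1=-4 v2=-2 v3=4
Collision at t=13/2: particles 0 and 1 swap velocities; positions: p0=-9 p1=-9 p2=0 p3=26; velocities now: v0=-4 v1=-2 v2=-2 v3=4

Answer: 0,1 2,3 1,2 2,3 0,1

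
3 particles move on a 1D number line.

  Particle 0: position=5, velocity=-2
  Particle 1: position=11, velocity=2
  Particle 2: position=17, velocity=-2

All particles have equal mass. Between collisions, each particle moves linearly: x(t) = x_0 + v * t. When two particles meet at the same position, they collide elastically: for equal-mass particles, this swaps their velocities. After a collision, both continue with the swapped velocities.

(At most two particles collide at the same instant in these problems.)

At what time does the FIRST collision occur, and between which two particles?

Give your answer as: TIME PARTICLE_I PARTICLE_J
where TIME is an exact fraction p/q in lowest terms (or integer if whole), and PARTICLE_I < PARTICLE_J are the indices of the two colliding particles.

Answer: 3/2 1 2

Derivation:
Pair (0,1): pos 5,11 vel -2,2 -> not approaching (rel speed -4 <= 0)
Pair (1,2): pos 11,17 vel 2,-2 -> gap=6, closing at 4/unit, collide at t=3/2
Earliest collision: t=3/2 between 1 and 2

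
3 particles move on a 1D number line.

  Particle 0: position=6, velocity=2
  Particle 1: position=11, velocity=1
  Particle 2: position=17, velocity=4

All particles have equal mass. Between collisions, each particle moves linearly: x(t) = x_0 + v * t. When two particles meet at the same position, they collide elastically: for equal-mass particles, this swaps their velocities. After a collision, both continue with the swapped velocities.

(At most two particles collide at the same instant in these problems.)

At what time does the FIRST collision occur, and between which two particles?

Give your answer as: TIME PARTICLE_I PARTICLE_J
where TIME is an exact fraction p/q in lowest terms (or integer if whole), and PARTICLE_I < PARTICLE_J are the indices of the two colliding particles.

Pair (0,1): pos 6,11 vel 2,1 -> gap=5, closing at 1/unit, collide at t=5
Pair (1,2): pos 11,17 vel 1,4 -> not approaching (rel speed -3 <= 0)
Earliest collision: t=5 between 0 and 1

Answer: 5 0 1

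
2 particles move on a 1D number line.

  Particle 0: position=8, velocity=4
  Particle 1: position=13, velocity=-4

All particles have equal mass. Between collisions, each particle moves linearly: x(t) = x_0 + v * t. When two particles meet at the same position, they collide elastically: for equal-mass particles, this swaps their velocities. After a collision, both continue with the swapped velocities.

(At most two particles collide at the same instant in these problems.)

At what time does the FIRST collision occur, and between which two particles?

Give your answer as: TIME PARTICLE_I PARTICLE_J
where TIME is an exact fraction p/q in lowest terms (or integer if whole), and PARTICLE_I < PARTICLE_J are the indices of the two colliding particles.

Answer: 5/8 0 1

Derivation:
Pair (0,1): pos 8,13 vel 4,-4 -> gap=5, closing at 8/unit, collide at t=5/8
Earliest collision: t=5/8 between 0 and 1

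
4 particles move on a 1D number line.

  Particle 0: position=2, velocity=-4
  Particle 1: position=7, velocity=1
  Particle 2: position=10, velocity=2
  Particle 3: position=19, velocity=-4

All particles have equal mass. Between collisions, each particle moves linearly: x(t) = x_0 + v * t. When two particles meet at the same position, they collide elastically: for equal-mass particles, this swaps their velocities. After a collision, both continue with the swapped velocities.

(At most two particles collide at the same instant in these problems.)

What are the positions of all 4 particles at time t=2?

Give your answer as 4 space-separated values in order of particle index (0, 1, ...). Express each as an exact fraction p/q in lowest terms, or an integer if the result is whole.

Collision at t=3/2: particles 2 and 3 swap velocities; positions: p0=-4 p1=17/2 p2=13 p3=13; velocities now: v0=-4 v1=1 v2=-4 v3=2
Advance to t=2 (no further collisions before then); velocities: v0=-4 v1=1 v2=-4 v3=2; positions = -6 9 11 14

Answer: -6 9 11 14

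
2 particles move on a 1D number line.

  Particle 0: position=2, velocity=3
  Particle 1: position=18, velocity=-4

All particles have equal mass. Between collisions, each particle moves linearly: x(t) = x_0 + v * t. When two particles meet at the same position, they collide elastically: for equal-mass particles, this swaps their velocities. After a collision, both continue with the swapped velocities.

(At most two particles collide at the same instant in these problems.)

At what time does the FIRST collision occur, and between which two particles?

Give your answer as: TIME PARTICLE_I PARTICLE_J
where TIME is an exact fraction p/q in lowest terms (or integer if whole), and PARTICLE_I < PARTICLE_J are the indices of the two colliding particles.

Answer: 16/7 0 1

Derivation:
Pair (0,1): pos 2,18 vel 3,-4 -> gap=16, closing at 7/unit, collide at t=16/7
Earliest collision: t=16/7 between 0 and 1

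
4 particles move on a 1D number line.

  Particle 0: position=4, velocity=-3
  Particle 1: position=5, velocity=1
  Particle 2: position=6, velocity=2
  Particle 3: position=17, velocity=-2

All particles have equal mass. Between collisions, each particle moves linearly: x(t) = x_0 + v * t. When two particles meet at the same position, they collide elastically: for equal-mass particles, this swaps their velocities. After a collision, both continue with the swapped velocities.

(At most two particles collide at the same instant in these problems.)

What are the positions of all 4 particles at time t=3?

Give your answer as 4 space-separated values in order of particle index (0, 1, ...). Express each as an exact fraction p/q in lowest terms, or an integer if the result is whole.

Collision at t=11/4: particles 2 and 3 swap velocities; positions: p0=-17/4 p1=31/4 p2=23/2 p3=23/2; velocities now: v0=-3 v1=1 v2=-2 v3=2
Advance to t=3 (no further collisions before then); velocities: v0=-3 v1=1 v2=-2 v3=2; positions = -5 8 11 12

Answer: -5 8 11 12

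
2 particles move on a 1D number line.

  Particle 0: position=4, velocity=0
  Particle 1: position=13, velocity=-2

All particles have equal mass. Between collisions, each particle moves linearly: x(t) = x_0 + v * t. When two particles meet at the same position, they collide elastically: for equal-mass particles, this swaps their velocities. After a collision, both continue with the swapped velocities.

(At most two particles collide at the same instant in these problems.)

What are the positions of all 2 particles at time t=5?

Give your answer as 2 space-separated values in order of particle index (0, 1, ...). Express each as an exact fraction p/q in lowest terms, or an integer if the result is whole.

Collision at t=9/2: particles 0 and 1 swap velocities; positions: p0=4 p1=4; velocities now: v0=-2 v1=0
Advance to t=5 (no further collisions before then); velocities: v0=-2 v1=0; positions = 3 4

Answer: 3 4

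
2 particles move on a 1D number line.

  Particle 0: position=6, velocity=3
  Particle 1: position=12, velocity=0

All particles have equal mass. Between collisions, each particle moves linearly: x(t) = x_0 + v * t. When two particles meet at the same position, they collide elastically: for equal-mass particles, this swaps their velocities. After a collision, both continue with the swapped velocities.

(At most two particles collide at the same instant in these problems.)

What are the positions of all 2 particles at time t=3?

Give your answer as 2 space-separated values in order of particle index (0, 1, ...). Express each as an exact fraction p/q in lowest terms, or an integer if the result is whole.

Answer: 12 15

Derivation:
Collision at t=2: particles 0 and 1 swap velocities; positions: p0=12 p1=12; velocities now: v0=0 v1=3
Advance to t=3 (no further collisions before then); velocities: v0=0 v1=3; positions = 12 15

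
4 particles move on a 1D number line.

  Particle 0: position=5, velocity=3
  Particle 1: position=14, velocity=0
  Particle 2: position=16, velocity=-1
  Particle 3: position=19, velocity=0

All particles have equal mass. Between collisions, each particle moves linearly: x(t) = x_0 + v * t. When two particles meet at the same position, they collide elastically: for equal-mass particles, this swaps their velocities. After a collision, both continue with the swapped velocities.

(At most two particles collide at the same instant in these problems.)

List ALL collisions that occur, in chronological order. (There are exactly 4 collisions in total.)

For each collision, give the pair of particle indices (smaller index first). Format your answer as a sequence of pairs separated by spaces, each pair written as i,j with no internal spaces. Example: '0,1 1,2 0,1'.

Answer: 1,2 0,1 1,2 2,3

Derivation:
Collision at t=2: particles 1 and 2 swap velocities; positions: p0=11 p1=14 p2=14 p3=19; velocities now: v0=3 v1=-1 v2=0 v3=0
Collision at t=11/4: particles 0 and 1 swap velocities; positions: p0=53/4 p1=53/4 p2=14 p3=19; velocities now: v0=-1 v1=3 v2=0 v3=0
Collision at t=3: particles 1 and 2 swap velocities; positions: p0=13 p1=14 p2=14 p3=19; velocities now: v0=-1 v1=0 v2=3 v3=0
Collision at t=14/3: particles 2 and 3 swap velocities; positions: p0=34/3 p1=14 p2=19 p3=19; velocities now: v0=-1 v1=0 v2=0 v3=3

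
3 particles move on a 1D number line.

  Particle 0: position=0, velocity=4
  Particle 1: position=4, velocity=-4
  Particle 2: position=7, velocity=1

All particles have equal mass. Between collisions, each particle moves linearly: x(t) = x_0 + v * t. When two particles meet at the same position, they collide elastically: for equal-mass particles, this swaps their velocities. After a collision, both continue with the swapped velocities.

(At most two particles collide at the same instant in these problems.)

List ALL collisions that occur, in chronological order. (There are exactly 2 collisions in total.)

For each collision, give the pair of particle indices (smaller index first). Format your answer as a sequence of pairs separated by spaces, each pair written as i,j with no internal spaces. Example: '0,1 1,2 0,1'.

Answer: 0,1 1,2

Derivation:
Collision at t=1/2: particles 0 and 1 swap velocities; positions: p0=2 p1=2 p2=15/2; velocities now: v0=-4 v1=4 v2=1
Collision at t=7/3: particles 1 and 2 swap velocities; positions: p0=-16/3 p1=28/3 p2=28/3; velocities now: v0=-4 v1=1 v2=4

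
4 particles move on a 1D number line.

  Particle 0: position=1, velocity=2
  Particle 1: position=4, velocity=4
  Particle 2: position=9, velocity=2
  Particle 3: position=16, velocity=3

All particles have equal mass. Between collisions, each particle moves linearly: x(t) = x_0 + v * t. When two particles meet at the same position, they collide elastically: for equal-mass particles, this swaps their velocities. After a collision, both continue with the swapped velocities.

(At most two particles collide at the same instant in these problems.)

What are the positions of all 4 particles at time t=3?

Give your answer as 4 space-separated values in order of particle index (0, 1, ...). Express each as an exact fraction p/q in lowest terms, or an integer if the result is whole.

Answer: 7 15 16 25

Derivation:
Collision at t=5/2: particles 1 and 2 swap velocities; positions: p0=6 p1=14 p2=14 p3=47/2; velocities now: v0=2 v1=2 v2=4 v3=3
Advance to t=3 (no further collisions before then); velocities: v0=2 v1=2 v2=4 v3=3; positions = 7 15 16 25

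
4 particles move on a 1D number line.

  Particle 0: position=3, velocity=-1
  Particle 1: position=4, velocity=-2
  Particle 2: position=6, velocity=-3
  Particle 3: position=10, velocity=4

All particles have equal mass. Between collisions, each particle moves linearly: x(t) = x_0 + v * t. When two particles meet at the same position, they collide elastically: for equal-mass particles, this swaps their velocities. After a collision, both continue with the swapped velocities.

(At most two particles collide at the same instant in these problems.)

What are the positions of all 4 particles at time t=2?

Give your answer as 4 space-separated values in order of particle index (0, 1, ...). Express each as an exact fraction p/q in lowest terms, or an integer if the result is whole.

Answer: 0 0 1 18

Derivation:
Collision at t=1: particles 0 and 1 swap velocities; positions: p0=2 p1=2 p2=3 p3=14; velocities now: v0=-2 v1=-1 v2=-3 v3=4
Collision at t=3/2: particles 1 and 2 swap velocities; positions: p0=1 p1=3/2 p2=3/2 p3=16; velocities now: v0=-2 v1=-3 v2=-1 v3=4
Collision at t=2: particles 0 and 1 swap velocities; positions: p0=0 p1=0 p2=1 p3=18; velocities now: v0=-3 v1=-2 v2=-1 v3=4
Advance to t=2 (no further collisions before then); velocities: v0=-3 v1=-2 v2=-1 v3=4; positions = 0 0 1 18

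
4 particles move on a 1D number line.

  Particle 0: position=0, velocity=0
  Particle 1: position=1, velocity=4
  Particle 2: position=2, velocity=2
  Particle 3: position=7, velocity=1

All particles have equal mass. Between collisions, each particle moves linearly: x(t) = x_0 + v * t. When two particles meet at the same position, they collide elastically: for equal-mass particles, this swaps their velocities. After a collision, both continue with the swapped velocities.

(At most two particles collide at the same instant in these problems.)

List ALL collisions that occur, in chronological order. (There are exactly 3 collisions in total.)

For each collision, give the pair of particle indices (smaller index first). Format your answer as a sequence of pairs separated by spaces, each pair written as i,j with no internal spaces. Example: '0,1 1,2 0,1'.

Answer: 1,2 2,3 1,2

Derivation:
Collision at t=1/2: particles 1 and 2 swap velocities; positions: p0=0 p1=3 p2=3 p3=15/2; velocities now: v0=0 v1=2 v2=4 v3=1
Collision at t=2: particles 2 and 3 swap velocities; positions: p0=0 p1=6 p2=9 p3=9; velocities now: v0=0 v1=2 v2=1 v3=4
Collision at t=5: particles 1 and 2 swap velocities; positions: p0=0 p1=12 p2=12 p3=21; velocities now: v0=0 v1=1 v2=2 v3=4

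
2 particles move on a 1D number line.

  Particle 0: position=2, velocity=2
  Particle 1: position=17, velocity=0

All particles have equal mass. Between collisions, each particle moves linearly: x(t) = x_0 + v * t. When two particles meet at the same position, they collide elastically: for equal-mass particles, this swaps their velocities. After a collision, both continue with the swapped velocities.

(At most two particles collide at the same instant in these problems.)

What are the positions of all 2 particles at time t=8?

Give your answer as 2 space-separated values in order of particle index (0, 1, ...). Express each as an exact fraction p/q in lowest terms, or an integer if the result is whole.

Answer: 17 18

Derivation:
Collision at t=15/2: particles 0 and 1 swap velocities; positions: p0=17 p1=17; velocities now: v0=0 v1=2
Advance to t=8 (no further collisions before then); velocities: v0=0 v1=2; positions = 17 18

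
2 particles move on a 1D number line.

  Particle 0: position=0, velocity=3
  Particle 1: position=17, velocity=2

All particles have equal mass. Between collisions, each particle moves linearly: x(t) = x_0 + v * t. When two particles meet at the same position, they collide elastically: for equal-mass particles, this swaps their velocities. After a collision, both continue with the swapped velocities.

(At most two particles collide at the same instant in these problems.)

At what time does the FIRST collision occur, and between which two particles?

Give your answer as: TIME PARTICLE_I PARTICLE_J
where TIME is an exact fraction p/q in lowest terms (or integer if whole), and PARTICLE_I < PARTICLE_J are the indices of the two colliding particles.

Answer: 17 0 1

Derivation:
Pair (0,1): pos 0,17 vel 3,2 -> gap=17, closing at 1/unit, collide at t=17
Earliest collision: t=17 between 0 and 1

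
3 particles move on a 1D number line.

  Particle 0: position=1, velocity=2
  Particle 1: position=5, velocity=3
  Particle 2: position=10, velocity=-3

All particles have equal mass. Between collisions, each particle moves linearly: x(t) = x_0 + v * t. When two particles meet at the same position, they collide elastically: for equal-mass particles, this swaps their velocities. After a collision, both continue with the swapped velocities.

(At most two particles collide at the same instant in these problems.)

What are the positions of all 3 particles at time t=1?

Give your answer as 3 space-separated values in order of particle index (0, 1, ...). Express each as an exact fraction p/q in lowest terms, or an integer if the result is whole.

Collision at t=5/6: particles 1 and 2 swap velocities; positions: p0=8/3 p1=15/2 p2=15/2; velocities now: v0=2 v1=-3 v2=3
Advance to t=1 (no further collisions before then); velocities: v0=2 v1=-3 v2=3; positions = 3 7 8

Answer: 3 7 8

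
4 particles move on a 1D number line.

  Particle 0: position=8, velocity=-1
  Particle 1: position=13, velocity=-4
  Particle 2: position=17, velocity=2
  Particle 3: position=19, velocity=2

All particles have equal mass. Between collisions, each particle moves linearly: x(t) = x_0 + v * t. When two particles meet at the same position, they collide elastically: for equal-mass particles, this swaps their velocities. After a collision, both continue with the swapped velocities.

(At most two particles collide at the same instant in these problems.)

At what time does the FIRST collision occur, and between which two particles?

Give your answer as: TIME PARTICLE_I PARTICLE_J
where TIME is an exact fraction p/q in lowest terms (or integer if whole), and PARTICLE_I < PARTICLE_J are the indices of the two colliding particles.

Pair (0,1): pos 8,13 vel -1,-4 -> gap=5, closing at 3/unit, collide at t=5/3
Pair (1,2): pos 13,17 vel -4,2 -> not approaching (rel speed -6 <= 0)
Pair (2,3): pos 17,19 vel 2,2 -> not approaching (rel speed 0 <= 0)
Earliest collision: t=5/3 between 0 and 1

Answer: 5/3 0 1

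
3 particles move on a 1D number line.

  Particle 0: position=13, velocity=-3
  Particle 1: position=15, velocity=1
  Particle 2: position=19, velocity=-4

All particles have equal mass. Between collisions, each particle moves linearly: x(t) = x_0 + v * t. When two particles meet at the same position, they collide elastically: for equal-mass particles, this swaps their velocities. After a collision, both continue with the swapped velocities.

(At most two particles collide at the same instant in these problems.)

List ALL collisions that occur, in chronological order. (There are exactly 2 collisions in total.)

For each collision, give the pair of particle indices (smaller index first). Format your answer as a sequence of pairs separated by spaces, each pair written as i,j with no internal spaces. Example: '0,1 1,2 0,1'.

Collision at t=4/5: particles 1 and 2 swap velocities; positions: p0=53/5 p1=79/5 p2=79/5; velocities now: v0=-3 v1=-4 v2=1
Collision at t=6: particles 0 and 1 swap velocities; positions: p0=-5 p1=-5 p2=21; velocities now: v0=-4 v1=-3 v2=1

Answer: 1,2 0,1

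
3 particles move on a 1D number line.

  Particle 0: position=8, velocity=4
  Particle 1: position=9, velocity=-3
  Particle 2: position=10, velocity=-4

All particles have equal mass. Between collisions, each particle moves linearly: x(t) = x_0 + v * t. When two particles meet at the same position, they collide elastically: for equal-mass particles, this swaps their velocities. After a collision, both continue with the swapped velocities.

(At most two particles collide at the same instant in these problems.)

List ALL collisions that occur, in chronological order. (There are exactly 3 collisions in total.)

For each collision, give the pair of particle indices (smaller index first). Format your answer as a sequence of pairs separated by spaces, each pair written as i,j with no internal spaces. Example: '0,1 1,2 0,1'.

Collision at t=1/7: particles 0 and 1 swap velocities; positions: p0=60/7 p1=60/7 p2=66/7; velocities now: v0=-3 v1=4 v2=-4
Collision at t=1/4: particles 1 and 2 swap velocities; positions: p0=33/4 p1=9 p2=9; velocities now: v0=-3 v1=-4 v2=4
Collision at t=1: particles 0 and 1 swap velocities; positions: p0=6 p1=6 p2=12; velocities now: v0=-4 v1=-3 v2=4

Answer: 0,1 1,2 0,1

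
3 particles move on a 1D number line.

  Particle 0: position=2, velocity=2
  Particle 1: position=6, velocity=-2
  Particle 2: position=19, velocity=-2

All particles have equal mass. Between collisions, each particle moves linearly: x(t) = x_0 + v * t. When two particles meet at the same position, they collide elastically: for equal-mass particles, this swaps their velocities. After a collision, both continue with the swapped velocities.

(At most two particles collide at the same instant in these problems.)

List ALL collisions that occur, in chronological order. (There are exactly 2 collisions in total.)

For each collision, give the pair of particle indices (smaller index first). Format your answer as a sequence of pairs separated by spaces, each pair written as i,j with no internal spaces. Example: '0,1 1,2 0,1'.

Collision at t=1: particles 0 and 1 swap velocities; positions: p0=4 p1=4 p2=17; velocities now: v0=-2 v1=2 v2=-2
Collision at t=17/4: particles 1 and 2 swap velocities; positions: p0=-5/2 p1=21/2 p2=21/2; velocities now: v0=-2 v1=-2 v2=2

Answer: 0,1 1,2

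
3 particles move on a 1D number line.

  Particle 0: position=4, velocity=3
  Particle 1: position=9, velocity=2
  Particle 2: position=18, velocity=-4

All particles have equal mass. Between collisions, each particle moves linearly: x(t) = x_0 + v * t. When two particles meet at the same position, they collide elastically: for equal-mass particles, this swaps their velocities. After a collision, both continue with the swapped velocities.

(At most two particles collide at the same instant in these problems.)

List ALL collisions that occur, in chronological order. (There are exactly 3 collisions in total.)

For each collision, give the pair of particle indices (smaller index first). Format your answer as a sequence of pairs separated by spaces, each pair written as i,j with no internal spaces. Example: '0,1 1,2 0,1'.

Collision at t=3/2: particles 1 and 2 swap velocities; positions: p0=17/2 p1=12 p2=12; velocities now: v0=3 v1=-4 v2=2
Collision at t=2: particles 0 and 1 swap velocities; positions: p0=10 p1=10 p2=13; velocities now: v0=-4 v1=3 v2=2
Collision at t=5: particles 1 and 2 swap velocities; positions: p0=-2 p1=19 p2=19; velocities now: v0=-4 v1=2 v2=3

Answer: 1,2 0,1 1,2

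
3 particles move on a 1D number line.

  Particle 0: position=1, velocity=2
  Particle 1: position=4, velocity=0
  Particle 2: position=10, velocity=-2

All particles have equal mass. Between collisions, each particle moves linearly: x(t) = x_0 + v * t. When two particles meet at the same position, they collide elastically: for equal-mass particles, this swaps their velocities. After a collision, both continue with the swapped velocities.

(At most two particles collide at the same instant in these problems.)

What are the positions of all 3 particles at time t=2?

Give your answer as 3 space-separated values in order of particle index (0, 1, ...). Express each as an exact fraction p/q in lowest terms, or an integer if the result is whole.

Answer: 4 5 6

Derivation:
Collision at t=3/2: particles 0 and 1 swap velocities; positions: p0=4 p1=4 p2=7; velocities now: v0=0 v1=2 v2=-2
Advance to t=2 (no further collisions before then); velocities: v0=0 v1=2 v2=-2; positions = 4 5 6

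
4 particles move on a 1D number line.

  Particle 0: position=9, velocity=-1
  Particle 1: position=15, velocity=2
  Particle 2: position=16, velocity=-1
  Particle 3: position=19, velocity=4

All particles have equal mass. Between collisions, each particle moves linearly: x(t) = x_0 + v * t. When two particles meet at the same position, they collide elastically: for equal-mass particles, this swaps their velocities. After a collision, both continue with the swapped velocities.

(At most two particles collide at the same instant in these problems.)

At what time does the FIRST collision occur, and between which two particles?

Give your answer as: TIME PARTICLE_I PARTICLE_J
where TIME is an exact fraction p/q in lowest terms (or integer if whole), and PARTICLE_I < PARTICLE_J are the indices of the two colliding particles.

Pair (0,1): pos 9,15 vel -1,2 -> not approaching (rel speed -3 <= 0)
Pair (1,2): pos 15,16 vel 2,-1 -> gap=1, closing at 3/unit, collide at t=1/3
Pair (2,3): pos 16,19 vel -1,4 -> not approaching (rel speed -5 <= 0)
Earliest collision: t=1/3 between 1 and 2

Answer: 1/3 1 2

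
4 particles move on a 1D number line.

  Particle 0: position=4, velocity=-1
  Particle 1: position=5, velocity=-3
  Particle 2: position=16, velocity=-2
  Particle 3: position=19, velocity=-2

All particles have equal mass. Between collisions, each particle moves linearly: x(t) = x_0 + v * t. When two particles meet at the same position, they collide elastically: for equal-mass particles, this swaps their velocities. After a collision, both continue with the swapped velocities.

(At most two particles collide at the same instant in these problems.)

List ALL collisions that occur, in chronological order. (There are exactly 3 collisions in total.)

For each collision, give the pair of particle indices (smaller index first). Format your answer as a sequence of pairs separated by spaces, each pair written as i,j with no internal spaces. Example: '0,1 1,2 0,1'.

Collision at t=1/2: particles 0 and 1 swap velocities; positions: p0=7/2 p1=7/2 p2=15 p3=18; velocities now: v0=-3 v1=-1 v2=-2 v3=-2
Collision at t=12: particles 1 and 2 swap velocities; positions: p0=-31 p1=-8 p2=-8 p3=-5; velocities now: v0=-3 v1=-2 v2=-1 v3=-2
Collision at t=15: particles 2 and 3 swap velocities; positions: p0=-40 p1=-14 p2=-11 p3=-11; velocities now: v0=-3 v1=-2 v2=-2 v3=-1

Answer: 0,1 1,2 2,3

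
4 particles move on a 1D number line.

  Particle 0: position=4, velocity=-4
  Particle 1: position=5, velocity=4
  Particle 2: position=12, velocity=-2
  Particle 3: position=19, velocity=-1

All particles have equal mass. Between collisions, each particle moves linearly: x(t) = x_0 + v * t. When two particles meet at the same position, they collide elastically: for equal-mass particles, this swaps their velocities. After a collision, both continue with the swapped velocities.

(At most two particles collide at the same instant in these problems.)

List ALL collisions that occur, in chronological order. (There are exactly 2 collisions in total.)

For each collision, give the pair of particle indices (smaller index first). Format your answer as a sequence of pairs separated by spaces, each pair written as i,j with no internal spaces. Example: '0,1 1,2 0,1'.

Answer: 1,2 2,3

Derivation:
Collision at t=7/6: particles 1 and 2 swap velocities; positions: p0=-2/3 p1=29/3 p2=29/3 p3=107/6; velocities now: v0=-4 v1=-2 v2=4 v3=-1
Collision at t=14/5: particles 2 and 3 swap velocities; positions: p0=-36/5 p1=32/5 p2=81/5 p3=81/5; velocities now: v0=-4 v1=-2 v2=-1 v3=4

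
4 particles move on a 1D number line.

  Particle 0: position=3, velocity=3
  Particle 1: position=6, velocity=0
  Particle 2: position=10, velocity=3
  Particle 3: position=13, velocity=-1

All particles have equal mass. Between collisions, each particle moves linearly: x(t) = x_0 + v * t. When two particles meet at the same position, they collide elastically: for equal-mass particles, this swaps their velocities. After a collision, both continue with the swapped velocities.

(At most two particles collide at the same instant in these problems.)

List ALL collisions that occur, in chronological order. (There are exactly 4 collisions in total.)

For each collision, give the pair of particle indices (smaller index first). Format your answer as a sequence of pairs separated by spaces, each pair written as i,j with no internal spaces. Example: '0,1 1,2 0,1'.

Collision at t=3/4: particles 2 and 3 swap velocities; positions: p0=21/4 p1=6 p2=49/4 p3=49/4; velocities now: v0=3 v1=0 v2=-1 v3=3
Collision at t=1: particles 0 and 1 swap velocities; positions: p0=6 p1=6 p2=12 p3=13; velocities now: v0=0 v1=3 v2=-1 v3=3
Collision at t=5/2: particles 1 and 2 swap velocities; positions: p0=6 p1=21/2 p2=21/2 p3=35/2; velocities now: v0=0 v1=-1 v2=3 v3=3
Collision at t=7: particles 0 and 1 swap velocities; positions: p0=6 p1=6 p2=24 p3=31; velocities now: v0=-1 v1=0 v2=3 v3=3

Answer: 2,3 0,1 1,2 0,1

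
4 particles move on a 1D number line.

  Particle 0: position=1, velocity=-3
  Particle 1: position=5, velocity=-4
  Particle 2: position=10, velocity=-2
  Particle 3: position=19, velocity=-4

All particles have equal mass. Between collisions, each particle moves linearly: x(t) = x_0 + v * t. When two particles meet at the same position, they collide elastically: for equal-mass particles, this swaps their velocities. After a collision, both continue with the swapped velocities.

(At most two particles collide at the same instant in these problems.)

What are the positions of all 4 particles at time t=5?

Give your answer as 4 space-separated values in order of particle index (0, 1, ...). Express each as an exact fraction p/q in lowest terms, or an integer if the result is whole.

Collision at t=4: particles 0 and 1 swap velocities; positions: p0=-11 p1=-11 p2=2 p3=3; velocities now: v0=-4 v1=-3 v2=-2 v3=-4
Collision at t=9/2: particles 2 and 3 swap velocities; positions: p0=-13 p1=-25/2 p2=1 p3=1; velocities now: v0=-4 v1=-3 v2=-4 v3=-2
Advance to t=5 (no further collisions before then); velocities: v0=-4 v1=-3 v2=-4 v3=-2; positions = -15 -14 -1 0

Answer: -15 -14 -1 0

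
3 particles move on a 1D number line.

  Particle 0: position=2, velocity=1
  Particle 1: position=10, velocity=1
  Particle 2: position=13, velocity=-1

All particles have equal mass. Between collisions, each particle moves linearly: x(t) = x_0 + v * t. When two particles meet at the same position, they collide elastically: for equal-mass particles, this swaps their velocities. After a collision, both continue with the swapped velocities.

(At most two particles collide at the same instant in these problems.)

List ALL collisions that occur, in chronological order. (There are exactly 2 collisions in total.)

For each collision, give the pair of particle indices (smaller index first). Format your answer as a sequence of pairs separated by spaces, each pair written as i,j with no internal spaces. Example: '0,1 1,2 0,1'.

Answer: 1,2 0,1

Derivation:
Collision at t=3/2: particles 1 and 2 swap velocities; positions: p0=7/2 p1=23/2 p2=23/2; velocities now: v0=1 v1=-1 v2=1
Collision at t=11/2: particles 0 and 1 swap velocities; positions: p0=15/2 p1=15/2 p2=31/2; velocities now: v0=-1 v1=1 v2=1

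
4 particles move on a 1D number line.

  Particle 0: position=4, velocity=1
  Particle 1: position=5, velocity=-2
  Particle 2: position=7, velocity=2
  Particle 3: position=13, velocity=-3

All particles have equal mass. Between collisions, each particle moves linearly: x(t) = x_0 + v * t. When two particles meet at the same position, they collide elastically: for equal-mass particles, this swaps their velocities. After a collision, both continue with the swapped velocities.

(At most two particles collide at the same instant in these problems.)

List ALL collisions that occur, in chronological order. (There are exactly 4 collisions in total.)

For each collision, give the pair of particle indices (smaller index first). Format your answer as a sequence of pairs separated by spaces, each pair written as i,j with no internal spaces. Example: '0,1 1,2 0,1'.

Answer: 0,1 2,3 1,2 0,1

Derivation:
Collision at t=1/3: particles 0 and 1 swap velocities; positions: p0=13/3 p1=13/3 p2=23/3 p3=12; velocities now: v0=-2 v1=1 v2=2 v3=-3
Collision at t=6/5: particles 2 and 3 swap velocities; positions: p0=13/5 p1=26/5 p2=47/5 p3=47/5; velocities now: v0=-2 v1=1 v2=-3 v3=2
Collision at t=9/4: particles 1 and 2 swap velocities; positions: p0=1/2 p1=25/4 p2=25/4 p3=23/2; velocities now: v0=-2 v1=-3 v2=1 v3=2
Collision at t=8: particles 0 and 1 swap velocities; positions: p0=-11 p1=-11 p2=12 p3=23; velocities now: v0=-3 v1=-2 v2=1 v3=2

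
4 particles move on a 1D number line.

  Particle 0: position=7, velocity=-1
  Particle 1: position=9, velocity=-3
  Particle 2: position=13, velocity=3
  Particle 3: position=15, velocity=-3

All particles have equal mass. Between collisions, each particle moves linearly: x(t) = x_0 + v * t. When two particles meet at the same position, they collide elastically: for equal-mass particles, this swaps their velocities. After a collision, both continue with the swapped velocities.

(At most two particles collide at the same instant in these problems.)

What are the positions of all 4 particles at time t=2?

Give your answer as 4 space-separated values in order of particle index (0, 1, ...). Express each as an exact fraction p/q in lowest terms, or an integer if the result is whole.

Answer: 3 5 9 19

Derivation:
Collision at t=1/3: particles 2 and 3 swap velocities; positions: p0=20/3 p1=8 p2=14 p3=14; velocities now: v0=-1 v1=-3 v2=-3 v3=3
Collision at t=1: particles 0 and 1 swap velocities; positions: p0=6 p1=6 p2=12 p3=16; velocities now: v0=-3 v1=-1 v2=-3 v3=3
Advance to t=2 (no further collisions before then); velocities: v0=-3 v1=-1 v2=-3 v3=3; positions = 3 5 9 19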